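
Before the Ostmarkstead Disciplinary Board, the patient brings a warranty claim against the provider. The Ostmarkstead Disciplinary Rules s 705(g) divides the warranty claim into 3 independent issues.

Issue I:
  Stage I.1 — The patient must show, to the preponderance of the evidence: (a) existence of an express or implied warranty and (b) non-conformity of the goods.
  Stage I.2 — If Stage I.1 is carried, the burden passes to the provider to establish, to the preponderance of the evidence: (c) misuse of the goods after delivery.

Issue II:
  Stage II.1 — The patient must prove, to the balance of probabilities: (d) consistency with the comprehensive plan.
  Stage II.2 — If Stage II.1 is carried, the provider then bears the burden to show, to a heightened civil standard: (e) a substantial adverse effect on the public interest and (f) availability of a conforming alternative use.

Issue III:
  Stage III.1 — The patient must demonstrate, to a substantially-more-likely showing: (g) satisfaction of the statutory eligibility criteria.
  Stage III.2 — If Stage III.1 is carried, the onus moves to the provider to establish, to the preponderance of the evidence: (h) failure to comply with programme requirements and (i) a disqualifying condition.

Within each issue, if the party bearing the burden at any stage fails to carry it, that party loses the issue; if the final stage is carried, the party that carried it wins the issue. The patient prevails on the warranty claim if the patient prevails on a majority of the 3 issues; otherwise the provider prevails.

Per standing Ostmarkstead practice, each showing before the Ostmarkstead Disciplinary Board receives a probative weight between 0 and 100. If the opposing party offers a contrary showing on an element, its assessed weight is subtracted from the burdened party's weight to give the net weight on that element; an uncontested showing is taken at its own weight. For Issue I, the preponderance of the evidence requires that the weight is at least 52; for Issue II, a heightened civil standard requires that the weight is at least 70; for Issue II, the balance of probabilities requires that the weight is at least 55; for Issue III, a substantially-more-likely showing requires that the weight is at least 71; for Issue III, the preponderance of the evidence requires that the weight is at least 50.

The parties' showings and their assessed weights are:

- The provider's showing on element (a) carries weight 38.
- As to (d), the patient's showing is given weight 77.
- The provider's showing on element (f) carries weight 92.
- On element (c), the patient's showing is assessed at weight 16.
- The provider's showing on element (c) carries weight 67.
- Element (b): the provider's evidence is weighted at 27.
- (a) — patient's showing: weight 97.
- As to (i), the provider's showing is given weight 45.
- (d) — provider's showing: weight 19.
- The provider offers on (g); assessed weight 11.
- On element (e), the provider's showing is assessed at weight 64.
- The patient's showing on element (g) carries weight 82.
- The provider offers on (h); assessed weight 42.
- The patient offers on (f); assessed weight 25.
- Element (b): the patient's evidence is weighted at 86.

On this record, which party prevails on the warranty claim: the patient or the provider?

patient

— Issue I —
At Stage I.1 the patient must meet the preponderance of the evidence (weight is at least 52): on (a) the weight is 97 less the opposing 38 gives net 59, ≥ 52, so (a) meets the standard; on (b) the weight is 86 less the opposing 27 gives net 59, which does reach 52, so (b) meets the standard.
  All elements met. The burden passes to the provider.
At Stage I.2 the provider must meet the preponderance of the evidence (weight is at least 52): on (c) the weight is 67 less the opposing 16 gives net 51, which does not reach 52, so (c) does not meet the standard.
  Stage I.2 not carried; the provider fails its burden.
The patient prevails on this issue.
— Issue II —
Stage II.1 — burden on patient; standard: the balance of probabilities (weight is at least 55).
    (d): 77 − 19 = 58 ≥ 55 [met]
  All elements met. The burden passes to the provider.
Stage II.2 — burden on provider; standard: a heightened civil standard (weight is at least 70).
    (e): 64 < 70 [not met]
    (f): 92 − 25 = 67 < 70 [not met]
  The provider does not carry Stage II.2.
The patient prevails on this issue.
— Issue III —
At Stage III.1 the patient must meet a substantially-more-likely showing (weight is at least 71): on (g) the weight is 82 less the opposing 11 gives net 71, ≥ 71, so (g) meets the standard.
  Stage III.1 carried; the burden shifts to the provider.
At Stage III.2 the provider must meet the preponderance of the evidence (weight is at least 50): on (h) the weight is 42, < 50, so (h) does not meet the standard; on (i) the weight is 45, < 50, so (i) does not meet the standard.
  Stage III.2 not carried; the provider fails its burden.
So the patient prevails on this issue.
Per-issue: Issue I → patient; Issue II → patient; Issue III → patient. The patient must prevail on a majority of issues; overall, the patient prevails.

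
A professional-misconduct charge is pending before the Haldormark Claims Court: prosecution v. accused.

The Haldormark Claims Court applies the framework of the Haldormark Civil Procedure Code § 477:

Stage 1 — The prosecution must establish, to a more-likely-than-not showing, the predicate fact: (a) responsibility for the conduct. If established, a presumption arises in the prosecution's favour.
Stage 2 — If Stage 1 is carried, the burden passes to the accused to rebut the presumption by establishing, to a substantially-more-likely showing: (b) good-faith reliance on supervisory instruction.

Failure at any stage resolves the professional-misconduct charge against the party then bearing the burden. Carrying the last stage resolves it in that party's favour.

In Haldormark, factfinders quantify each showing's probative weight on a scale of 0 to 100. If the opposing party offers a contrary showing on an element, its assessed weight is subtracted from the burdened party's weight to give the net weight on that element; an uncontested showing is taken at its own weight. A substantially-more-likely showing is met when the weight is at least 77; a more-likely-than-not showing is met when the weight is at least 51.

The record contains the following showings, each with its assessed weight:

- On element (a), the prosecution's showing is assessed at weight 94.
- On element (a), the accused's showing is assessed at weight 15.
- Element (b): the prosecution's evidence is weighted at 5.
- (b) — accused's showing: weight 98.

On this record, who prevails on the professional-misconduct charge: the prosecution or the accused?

accused

Stage 1 (prosecution, a more-likely-than-not showing, weight is at least 51): (a) net 94−15=79 ≥ 51 — meets.
  Stage 1 is satisfied; the onus moves to the accused.
Stage 2 (accused, a substantially-more-likely showing, weight is at least 77): (b) net 98−5=93 ≥ 77 — meets.
  All elements met at the final stage.
Every stage carried; the accused prevails.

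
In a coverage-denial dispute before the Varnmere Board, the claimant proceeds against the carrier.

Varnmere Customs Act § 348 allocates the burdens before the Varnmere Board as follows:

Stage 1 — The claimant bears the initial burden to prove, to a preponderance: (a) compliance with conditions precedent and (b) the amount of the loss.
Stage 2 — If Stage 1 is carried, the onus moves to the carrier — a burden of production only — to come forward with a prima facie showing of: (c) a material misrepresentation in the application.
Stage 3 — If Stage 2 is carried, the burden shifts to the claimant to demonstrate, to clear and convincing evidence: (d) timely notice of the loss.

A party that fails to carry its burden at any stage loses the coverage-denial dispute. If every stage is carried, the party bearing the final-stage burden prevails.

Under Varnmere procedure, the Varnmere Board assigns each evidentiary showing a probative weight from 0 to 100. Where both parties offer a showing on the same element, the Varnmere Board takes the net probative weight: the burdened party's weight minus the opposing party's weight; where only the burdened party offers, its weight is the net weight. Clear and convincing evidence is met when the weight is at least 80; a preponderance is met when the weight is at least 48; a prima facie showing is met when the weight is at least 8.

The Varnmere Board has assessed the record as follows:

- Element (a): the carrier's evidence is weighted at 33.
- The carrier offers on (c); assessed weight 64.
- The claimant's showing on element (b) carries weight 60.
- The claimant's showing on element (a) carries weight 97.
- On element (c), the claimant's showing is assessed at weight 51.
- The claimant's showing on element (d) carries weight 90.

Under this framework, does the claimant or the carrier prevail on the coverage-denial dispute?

claimant

At Stage 1 the claimant must meet a preponderance (weight is at least 48): on (a) the weight is 97 less the opposing 33 gives net 64, ≥ 48, so (a) meets the standard; on (b) the weight is 60, ≥ 48, so (b) meets the standard.
  All elements met. The burden passes to the carrier.
At Stage 2 the carrier must meet a prima facie showing (weight is at least 8): on (c) the weight is 64 less the opposing 51 gives net 13, ≥ 8, so (c) meets the standard.
  All elements met. The burden passes to the claimant.
At Stage 3 the claimant must meet clear and convincing evidence (weight is at least 80): on (d) the weight is 90, which does reach 80, so (d) meets the standard.
  Stage 3 carried; the final stage is satisfied.
With every stage satisfied, the claimant prevails.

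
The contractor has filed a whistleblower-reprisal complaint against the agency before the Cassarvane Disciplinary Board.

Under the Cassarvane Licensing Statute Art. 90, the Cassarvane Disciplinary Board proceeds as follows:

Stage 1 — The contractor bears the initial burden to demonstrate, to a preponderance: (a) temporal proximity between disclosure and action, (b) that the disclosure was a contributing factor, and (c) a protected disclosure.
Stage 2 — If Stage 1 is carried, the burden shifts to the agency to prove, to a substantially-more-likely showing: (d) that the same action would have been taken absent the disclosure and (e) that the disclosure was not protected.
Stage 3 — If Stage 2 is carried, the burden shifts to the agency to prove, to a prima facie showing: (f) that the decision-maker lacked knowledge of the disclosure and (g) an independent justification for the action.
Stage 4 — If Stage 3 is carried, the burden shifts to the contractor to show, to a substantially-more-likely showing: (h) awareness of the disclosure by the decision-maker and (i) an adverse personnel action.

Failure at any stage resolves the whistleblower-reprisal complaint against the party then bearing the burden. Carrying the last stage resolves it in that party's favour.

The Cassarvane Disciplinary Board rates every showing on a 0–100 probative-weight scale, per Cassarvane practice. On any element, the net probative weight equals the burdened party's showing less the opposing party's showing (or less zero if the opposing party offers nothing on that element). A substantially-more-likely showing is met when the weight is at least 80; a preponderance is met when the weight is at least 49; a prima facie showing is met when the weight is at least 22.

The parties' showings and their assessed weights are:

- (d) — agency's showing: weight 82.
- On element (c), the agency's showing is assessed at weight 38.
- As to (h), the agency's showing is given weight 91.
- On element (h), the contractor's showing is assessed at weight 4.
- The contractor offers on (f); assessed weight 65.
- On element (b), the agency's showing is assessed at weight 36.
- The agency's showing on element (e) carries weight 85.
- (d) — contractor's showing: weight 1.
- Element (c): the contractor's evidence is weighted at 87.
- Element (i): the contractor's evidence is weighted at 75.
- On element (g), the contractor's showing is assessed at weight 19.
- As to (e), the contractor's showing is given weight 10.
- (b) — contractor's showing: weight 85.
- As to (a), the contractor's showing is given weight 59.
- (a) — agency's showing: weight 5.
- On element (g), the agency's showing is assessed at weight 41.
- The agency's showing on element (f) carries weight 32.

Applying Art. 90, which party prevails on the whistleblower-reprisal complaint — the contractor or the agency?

contractor

Stage 1 — burden on contractor; standard: a preponderance (weight is at least 49).
    (a): 59 − 5 = 54 ≥ 49 [met]
    (b): 85 − 36 = 49 ≥ 49 [met]
    (c): 87 − 38 = 49 ≥ 49 [met]
  All elements met. The burden passes to the agency.
Stage 2 — burden on agency; standard: a substantially-more-likely showing (weight is at least 80).
    (d): 82 − 1 = 81 ≥ 80 [met]
    (e): 85 − 10 = 75 < 80 [not met]
  The agency does not carry Stage 2.
So the contractor prevails.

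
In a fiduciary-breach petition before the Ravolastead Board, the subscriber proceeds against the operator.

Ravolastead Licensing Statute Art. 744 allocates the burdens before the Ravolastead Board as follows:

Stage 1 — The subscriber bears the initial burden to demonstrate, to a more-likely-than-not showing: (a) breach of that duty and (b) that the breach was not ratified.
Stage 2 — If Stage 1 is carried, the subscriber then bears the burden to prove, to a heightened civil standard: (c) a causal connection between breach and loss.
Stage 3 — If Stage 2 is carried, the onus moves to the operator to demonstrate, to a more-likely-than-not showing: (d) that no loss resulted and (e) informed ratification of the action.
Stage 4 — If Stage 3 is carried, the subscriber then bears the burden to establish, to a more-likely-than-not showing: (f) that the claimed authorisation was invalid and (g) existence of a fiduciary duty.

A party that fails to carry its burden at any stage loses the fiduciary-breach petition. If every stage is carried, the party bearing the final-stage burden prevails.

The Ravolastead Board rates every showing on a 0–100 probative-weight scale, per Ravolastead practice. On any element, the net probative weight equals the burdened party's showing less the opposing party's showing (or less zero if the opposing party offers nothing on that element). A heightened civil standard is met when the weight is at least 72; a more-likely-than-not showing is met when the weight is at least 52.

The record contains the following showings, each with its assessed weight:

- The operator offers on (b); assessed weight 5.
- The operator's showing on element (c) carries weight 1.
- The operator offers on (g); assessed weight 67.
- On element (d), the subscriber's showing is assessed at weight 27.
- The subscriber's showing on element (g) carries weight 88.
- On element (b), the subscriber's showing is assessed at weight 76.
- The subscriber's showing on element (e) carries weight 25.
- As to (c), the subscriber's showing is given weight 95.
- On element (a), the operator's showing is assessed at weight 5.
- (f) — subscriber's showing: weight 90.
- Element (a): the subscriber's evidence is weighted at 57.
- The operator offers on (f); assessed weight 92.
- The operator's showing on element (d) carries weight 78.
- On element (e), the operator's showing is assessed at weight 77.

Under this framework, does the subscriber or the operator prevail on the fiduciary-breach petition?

At Stage 1 the subscriber must meet a more-likely-than-not showing (weight is at least 52): on (a) the weight is 57 less the opposing 5 gives net 52, ≥ 52, so (a) meets the standard; on (b) the weight is 76 less the opposing 5 gives net 71, ≥ 52, so (b) meets the standard.
  All elements met. The subscriber retains the burden for Stage 2.
At Stage 2 the subscriber must meet a heightened civil standard (weight is at least 72): on (c) the weight is 95 less the opposing 1 gives net 94, ≥ 72, so (c) meets the standard.
  All elements met. The burden passes to the operator.
At Stage 3 the operator must meet a more-likely-than-not showing (weight is at least 52): on (d) the weight is 78 less the opposing 27 gives net 51, < 52, so (d) does not meet the standard; on (e) the weight is 77 less the opposing 25 gives net 52, ≥ 52, so (e) meets the standard.
  The operator does not carry Stage 3.
So the subscriber prevails.

subscriber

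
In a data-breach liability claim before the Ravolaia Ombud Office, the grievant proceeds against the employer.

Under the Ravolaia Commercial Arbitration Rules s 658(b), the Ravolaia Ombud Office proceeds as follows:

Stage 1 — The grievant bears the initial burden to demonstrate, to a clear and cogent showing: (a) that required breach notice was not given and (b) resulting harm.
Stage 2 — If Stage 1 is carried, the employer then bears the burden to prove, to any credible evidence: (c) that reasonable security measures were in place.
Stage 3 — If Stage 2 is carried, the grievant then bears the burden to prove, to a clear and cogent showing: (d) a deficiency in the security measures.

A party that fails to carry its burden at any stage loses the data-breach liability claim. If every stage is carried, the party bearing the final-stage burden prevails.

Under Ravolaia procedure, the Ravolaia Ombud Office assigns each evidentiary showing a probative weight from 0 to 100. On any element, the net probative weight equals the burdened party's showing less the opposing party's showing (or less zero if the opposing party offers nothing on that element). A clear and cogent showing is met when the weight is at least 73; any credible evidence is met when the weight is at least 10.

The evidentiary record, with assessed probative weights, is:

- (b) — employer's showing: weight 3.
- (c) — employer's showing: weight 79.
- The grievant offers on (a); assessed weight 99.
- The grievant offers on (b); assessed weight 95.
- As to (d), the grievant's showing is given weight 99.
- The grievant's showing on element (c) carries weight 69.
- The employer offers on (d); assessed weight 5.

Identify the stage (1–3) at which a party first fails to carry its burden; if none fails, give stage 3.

stage 3

Stage 1 (grievant, a clear and cogent showing, weight is at least 73): (a) 99 ≥ 73 — meets; (b) net 95−3=92 ≥ 73 — meets.
  The grievant carries Stage 1; the employer now bears the burden.
Stage 2 (employer, any credible evidence, weight is at least 10): (c) net 79−69=10 ≥ 10 — meets.
  Stage 2 is satisfied; the onus moves to the grievant.
Stage 3 (grievant, a clear and cogent showing, weight is at least 73): (d) net 99−5=94 ≥ 73 — meets.
  All elements met at the final stage.
With every stage satisfied, the grievant prevails.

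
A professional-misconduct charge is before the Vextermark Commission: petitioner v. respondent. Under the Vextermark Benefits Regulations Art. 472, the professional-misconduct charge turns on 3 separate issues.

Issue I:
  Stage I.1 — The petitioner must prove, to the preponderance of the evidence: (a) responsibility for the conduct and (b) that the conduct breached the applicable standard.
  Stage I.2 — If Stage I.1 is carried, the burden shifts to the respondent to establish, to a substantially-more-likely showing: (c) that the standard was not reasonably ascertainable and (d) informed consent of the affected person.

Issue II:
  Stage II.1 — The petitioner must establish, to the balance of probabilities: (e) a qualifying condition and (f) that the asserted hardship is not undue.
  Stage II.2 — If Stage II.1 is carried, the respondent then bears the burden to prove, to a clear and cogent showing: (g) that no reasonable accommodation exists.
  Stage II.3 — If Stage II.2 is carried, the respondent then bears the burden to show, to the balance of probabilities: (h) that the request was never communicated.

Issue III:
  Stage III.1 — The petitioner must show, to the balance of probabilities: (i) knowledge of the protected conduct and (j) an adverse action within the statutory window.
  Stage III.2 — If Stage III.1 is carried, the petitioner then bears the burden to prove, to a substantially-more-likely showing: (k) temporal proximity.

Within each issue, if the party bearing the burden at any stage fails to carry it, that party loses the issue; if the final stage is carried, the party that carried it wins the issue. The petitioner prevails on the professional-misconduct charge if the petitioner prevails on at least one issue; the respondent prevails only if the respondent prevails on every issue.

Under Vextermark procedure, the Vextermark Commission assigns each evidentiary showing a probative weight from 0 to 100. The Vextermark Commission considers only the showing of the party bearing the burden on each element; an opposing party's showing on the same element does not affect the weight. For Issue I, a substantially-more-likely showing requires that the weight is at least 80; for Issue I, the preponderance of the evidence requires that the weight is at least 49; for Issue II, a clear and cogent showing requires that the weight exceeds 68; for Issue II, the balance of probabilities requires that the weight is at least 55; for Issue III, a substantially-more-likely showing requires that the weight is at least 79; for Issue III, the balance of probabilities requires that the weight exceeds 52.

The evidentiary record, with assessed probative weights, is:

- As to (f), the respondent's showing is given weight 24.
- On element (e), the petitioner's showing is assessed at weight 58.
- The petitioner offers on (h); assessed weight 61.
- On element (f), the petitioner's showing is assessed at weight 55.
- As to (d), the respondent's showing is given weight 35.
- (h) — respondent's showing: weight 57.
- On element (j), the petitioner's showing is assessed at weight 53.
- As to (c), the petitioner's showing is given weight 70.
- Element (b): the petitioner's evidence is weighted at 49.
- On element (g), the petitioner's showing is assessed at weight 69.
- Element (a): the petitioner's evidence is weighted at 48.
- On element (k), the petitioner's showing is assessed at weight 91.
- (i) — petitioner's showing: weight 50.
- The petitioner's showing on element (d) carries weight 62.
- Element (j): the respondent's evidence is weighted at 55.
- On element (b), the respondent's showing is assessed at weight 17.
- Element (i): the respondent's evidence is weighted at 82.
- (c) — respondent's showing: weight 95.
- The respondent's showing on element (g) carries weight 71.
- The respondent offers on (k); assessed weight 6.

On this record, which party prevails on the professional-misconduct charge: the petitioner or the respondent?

— Issue I —
Stage I.1 (petitioner, the preponderance of the evidence, weight is at least 49): (a) 48 < 49 — fails; (b) 49 (respondent's 17 disregarded) ≥ 49 — meets.
  Not every element is met, so the petitioner fails to carry Stage I.1.
The respondent prevails on this issue.
— Issue II —
Stage II.1 (petitioner, the balance of probabilities, weight is at least 55): (e) 58 ≥ 55 — meets; (f) 55 (respondent's 24 disregarded) ≥ 55 — meets.
  The petitioner carries Stage II.1; the respondent now bears the burden.
Stage II.2 (respondent, a clear and cogent showing, weight exceeds 68): (g) 71 (petitioner's 69 disregarded) > 68 — meets.
  Stage II.2 carried; the burden remains with the respondent.
Stage II.3 (respondent, the balance of probabilities, weight is at least 55): (h) 57 (petitioner's 61 disregarded) ≥ 55 — meets.
  Stage II.3 carried; the final stage is satisfied.
With every stage satisfied, the respondent prevails on this issue.
— Issue III —
At Stage III.1 the petitioner must meet the balance of probabilities (weight exceeds 52): on (i) the weight is 50 (the respondent's 82 is given no effect), which does not exceed 52, so (i) does not meet the standard; on (j) the weight is 53 (the respondent's 55 is given no effect), which does exceed 52, so (j) meets the standard.
  The petitioner does not carry Stage III.1.
The analysis ends at Stage III.1; the respondent prevails on this issue.
Per-issue: Issue I → respondent; Issue II → respondent; Issue III → respondent. The petitioner must prevail on at least one issue; overall, the respondent prevails.

respondent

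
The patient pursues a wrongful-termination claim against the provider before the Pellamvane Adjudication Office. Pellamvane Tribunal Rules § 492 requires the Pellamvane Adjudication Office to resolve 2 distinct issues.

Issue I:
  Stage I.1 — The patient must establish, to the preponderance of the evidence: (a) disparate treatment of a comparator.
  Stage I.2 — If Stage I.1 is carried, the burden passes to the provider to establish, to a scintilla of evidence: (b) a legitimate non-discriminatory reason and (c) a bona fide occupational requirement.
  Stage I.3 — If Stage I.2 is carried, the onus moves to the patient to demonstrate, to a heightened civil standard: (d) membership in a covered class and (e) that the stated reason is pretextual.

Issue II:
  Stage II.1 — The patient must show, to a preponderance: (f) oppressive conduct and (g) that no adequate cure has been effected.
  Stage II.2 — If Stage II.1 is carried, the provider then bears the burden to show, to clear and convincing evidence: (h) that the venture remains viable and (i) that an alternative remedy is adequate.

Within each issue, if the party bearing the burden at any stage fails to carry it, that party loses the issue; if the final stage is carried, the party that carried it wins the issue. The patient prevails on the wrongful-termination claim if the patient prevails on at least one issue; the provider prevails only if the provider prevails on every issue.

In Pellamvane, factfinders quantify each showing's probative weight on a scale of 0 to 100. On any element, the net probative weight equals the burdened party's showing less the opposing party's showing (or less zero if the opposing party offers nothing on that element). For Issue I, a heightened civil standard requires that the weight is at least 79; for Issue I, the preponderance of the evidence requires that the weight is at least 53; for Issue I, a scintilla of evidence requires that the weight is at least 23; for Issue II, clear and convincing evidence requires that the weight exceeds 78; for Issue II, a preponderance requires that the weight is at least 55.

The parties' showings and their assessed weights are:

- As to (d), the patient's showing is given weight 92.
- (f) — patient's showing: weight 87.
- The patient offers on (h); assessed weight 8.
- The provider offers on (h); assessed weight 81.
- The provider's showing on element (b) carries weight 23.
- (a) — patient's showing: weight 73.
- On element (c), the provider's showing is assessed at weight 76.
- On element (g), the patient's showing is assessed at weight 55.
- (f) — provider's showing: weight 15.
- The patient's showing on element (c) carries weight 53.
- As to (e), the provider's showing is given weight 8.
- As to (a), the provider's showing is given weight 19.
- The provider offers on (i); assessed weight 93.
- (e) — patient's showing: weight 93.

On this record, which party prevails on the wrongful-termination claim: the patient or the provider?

— Issue I —
Stage I.1 — burden on patient; standard: the preponderance of the evidence (weight is at least 53).
    (a): 73 − 19 = 54 ≥ 53 [met]
  All elements met. The burden passes to the provider.
Stage I.2 — burden on provider; standard: a scintilla of evidence (weight is at least 23).
    (b): 23 ≥ 23 [met]
    (c): 76 − 53 = 23 ≥ 23 [met]
  The provider carries Stage I.2; the patient now bears the burden.
Stage I.3 — burden on patient; standard: a heightened civil standard (weight is at least 79).
    (d): 92 ≥ 79 [met]
    (e): 93 − 8 = 85 ≥ 79 [met]
  The patient carries the last stage.
Every stage carried; the patient prevails on this issue.
— Issue II —
Stage II.1 — burden on patient; standard: a preponderance (weight is at least 55).
    (f): 87 − 15 = 72 ≥ 55 [met]
    (g): 55 ≥ 55 [met]
  Stage II.1 carried; the burden shifts to the provider.
Stage II.2 — burden on provider; standard: clear and convincing evidence (weight exceeds 78).
    (h): 81 − 8 = 73 ≤ 78 [not met]
    (i): 93 > 78 [met]
  Not every element is met, so the provider fails to carry Stage II.2.
The analysis ends at Stage II.2; the patient prevails on this issue.
Per-issue: Issue I → patient; Issue II → patient. The patient must prevail on at least one issue; overall, the patient prevails.

patient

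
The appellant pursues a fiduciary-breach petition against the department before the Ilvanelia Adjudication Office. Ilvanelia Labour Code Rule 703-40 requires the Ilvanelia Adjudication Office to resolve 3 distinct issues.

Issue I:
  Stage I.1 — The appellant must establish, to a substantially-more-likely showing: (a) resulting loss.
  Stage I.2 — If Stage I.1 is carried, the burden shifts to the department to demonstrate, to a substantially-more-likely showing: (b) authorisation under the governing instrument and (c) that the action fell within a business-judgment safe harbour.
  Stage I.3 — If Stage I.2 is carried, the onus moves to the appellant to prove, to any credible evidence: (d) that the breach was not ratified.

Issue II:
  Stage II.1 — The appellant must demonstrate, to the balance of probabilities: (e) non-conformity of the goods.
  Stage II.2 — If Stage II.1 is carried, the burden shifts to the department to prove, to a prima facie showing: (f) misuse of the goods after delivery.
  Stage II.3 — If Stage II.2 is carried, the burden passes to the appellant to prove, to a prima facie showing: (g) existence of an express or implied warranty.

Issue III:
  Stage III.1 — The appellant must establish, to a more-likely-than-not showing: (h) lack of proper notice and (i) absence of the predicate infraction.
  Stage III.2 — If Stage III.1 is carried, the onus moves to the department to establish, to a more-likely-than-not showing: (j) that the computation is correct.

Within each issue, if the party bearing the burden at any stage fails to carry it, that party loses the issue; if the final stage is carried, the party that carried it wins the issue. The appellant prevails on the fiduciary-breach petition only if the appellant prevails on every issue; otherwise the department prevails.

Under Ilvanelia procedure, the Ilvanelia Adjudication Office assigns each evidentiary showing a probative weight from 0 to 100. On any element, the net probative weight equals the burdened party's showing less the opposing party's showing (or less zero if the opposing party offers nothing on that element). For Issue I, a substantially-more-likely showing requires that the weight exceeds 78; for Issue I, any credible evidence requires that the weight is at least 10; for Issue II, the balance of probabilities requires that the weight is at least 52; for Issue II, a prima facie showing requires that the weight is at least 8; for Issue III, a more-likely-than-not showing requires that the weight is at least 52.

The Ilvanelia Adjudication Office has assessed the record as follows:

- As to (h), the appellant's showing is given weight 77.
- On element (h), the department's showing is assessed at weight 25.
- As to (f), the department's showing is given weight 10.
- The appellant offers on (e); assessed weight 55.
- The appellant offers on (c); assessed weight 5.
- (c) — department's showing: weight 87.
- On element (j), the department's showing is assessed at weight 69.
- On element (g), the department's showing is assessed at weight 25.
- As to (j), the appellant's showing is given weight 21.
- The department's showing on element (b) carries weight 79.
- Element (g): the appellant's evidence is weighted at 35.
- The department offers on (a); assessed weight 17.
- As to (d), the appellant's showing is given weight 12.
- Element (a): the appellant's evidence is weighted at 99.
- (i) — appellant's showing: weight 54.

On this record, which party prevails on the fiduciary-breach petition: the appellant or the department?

appellant

— Issue I —
Stage I.1 (appellant, a substantially-more-likely showing, weight exceeds 78): (a) net 99−17=82 > 78 — meets.
  All elements met. The burden passes to the department.
Stage I.2 (department, a substantially-more-likely showing, weight exceeds 78): (b) 79 > 78 — meets; (c) net 87−5=82 > 78 — meets.
  Stage I.2 carried; the burden shifts to the appellant.
Stage I.3 (appellant, any credible evidence, weight is at least 10): (d) 12 ≥ 10 — meets.
  Stage I.3 carried; the final stage is satisfied.
Every stage carried; the appellant prevails on this issue.
— Issue II —
Stage II.1 — burden on appellant; standard: the balance of probabilities (weight is at least 52).
    (e): 55 ≥ 52 [met]
  Stage II.1 carried; the burden shifts to the department.
Stage II.2 — burden on department; standard: a prima facie showing (weight is at least 8).
    (f): 10 ≥ 8 [met]
  Stage II.2 is satisfied; the onus moves to the appellant.
Stage II.3 — burden on appellant; standard: a prima facie showing (weight is at least 8).
    (g): 35 − 25 = 10 ≥ 8 [met]
  The appellant carries the last stage.
All stages carried — the appellant prevails on this issue.
— Issue III —
Stage III.1 (appellant, a more-likely-than-not showing, weight is at least 52): (h) net 77−25=52 ≥ 52 — meets; (i) 54 ≥ 52 — meets.
  Stage III.1 is satisfied; the onus moves to the department.
Stage III.2 (department, a more-likely-than-not showing, weight is at least 52): (j) net 69−21=48 < 52 — fails.
  Not every element is met, so the department fails to carry Stage III.2.
So the appellant prevails on this issue.
Per-issue: Issue I → appellant; Issue II → appellant; Issue III → appellant. The appellant must prevail on every issue; overall, the appellant prevails.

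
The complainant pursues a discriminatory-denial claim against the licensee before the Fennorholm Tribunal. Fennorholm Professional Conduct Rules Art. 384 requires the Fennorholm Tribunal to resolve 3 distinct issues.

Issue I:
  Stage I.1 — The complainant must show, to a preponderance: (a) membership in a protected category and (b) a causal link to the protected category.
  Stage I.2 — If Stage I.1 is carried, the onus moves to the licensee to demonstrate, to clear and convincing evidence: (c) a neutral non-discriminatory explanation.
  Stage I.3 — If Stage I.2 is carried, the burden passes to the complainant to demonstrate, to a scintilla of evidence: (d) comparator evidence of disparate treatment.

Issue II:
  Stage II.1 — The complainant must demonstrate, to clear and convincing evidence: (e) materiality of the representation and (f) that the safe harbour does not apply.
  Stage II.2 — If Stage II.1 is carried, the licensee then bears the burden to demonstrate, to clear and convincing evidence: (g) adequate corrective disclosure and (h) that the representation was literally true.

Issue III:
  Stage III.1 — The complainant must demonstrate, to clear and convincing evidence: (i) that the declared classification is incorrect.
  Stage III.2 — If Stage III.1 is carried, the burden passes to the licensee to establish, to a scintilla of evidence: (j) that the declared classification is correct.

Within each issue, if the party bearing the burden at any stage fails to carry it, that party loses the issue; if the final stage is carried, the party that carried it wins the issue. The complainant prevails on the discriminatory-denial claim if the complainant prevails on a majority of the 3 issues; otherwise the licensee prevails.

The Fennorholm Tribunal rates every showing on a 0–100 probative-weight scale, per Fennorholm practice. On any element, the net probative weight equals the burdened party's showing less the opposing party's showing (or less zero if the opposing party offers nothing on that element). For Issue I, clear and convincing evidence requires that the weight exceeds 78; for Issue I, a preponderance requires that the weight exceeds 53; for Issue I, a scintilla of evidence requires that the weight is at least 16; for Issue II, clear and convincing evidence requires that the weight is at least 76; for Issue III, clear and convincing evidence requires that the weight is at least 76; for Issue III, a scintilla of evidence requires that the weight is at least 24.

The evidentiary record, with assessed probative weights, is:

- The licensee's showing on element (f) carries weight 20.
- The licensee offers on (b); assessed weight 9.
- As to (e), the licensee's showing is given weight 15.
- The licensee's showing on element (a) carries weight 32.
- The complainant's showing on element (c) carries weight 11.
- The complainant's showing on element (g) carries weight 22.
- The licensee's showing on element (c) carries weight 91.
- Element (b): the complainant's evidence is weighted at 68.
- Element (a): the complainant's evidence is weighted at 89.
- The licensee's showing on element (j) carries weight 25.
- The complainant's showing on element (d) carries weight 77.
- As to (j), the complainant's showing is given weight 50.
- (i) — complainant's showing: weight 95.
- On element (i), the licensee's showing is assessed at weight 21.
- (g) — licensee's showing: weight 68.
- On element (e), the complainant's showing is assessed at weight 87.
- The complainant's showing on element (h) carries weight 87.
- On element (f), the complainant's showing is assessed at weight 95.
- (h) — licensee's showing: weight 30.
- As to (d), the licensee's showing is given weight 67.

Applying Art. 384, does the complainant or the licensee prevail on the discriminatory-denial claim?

— Issue I —
Stage I.1 (complainant, a preponderance, weight exceeds 53): (a) net 89−32=57 > 53 — meets; (b) net 68−9=59 > 53 — meets.
  Stage I.1 is satisfied; the onus moves to the licensee.
Stage I.2 (licensee, clear and convincing evidence, weight exceeds 78): (c) net 91−11=80 > 78 — meets.
  The licensee carries Stage I.2; the complainant now bears the burden.
Stage I.3 (complainant, a scintilla of evidence, weight is at least 16): (d) net 77−67=10 < 16 — fails.
  Stage I.3 not carried; the complainant fails its burden.
The licensee prevails on this issue.
— Issue II —
At Stage II.1 the complainant must meet clear and convincing evidence (weight is at least 76): on (e) the weight is 87 less the opposing 15 gives net 72, which does not reach 76, so (e) does not meet the standard; on (f) the weight is 95 less the opposing 20 gives net 75, < 76, so (f) does not meet the standard.
  Stage II.1 not carried; the complainant fails its burden.
So the licensee prevails on this issue.
— Issue III —
Stage III.1 (complainant, clear and convincing evidence, weight is at least 76): (i) net 95−21=74 < 76 — fails.
  Stage III.1 not carried; the complainant fails its burden.
The analysis ends at Stage III.1; the licensee prevails on this issue.
Per-issue: Issue I → licensee; Issue II → licensee; Issue III → licensee. The complainant must prevail on a majority of issues; overall, the licensee prevails.

licensee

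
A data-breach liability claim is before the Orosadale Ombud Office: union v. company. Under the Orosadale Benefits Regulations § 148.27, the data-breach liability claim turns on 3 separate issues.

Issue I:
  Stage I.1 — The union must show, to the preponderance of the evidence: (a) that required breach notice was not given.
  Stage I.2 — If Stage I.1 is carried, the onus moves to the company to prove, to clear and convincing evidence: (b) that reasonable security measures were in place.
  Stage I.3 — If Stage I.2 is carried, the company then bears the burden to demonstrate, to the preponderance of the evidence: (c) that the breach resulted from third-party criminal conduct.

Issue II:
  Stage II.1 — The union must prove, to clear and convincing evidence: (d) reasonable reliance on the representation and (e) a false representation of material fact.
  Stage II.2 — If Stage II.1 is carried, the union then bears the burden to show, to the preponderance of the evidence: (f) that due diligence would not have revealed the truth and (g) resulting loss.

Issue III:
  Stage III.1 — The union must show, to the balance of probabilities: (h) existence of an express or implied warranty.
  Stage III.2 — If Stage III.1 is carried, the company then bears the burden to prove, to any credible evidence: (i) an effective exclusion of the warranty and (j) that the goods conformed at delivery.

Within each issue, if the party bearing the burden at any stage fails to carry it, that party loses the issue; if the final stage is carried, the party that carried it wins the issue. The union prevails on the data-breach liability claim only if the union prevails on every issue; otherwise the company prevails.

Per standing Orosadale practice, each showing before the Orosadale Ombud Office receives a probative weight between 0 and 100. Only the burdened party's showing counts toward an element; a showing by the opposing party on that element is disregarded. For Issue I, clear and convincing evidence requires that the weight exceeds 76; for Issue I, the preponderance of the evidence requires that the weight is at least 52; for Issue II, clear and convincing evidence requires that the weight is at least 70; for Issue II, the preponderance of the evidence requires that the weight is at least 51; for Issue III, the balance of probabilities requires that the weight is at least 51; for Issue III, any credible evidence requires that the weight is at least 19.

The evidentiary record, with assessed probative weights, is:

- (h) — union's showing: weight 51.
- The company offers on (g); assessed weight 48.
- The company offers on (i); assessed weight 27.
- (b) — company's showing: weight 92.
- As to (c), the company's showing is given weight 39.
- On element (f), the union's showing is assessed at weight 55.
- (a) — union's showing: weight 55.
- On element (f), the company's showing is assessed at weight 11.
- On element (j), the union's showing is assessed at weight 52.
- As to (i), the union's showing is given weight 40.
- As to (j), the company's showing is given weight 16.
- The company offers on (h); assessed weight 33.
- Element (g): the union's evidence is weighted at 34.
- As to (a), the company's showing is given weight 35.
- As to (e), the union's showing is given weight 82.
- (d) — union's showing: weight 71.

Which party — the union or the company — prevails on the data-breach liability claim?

company

— Issue I —
Stage I.1 — burden on union; standard: the preponderance of the evidence (weight is at least 52).
    (a): 55 (company's 35 disregarded) ≥ 52 [met]
  Stage I.1 is satisfied; the onus moves to the company.
Stage I.2 — burden on company; standard: clear and convincing evidence (weight exceeds 76).
    (b): 92 > 76 [met]
  Stage I.2 carried; the burden remains with the company.
Stage I.3 — burden on company; standard: the preponderance of the evidence (weight is at least 52).
    (c): 39 < 52 [not met]
  Not every element is met, so the company fails to carry Stage I.3.
The union prevails on this issue.
— Issue II —
Stage II.1 — burden on union; standard: clear and convincing evidence (weight is at least 70).
    (d): 71 ≥ 70 [met]
    (e): 82 ≥ 70 [met]
  Stage II.1 carried; the burden remains with the union.
Stage II.2 — burden on union; standard: the preponderance of the evidence (weight is at least 51).
    (f): 55 (company's 11 disregarded) ≥ 51 [met]
    (g): 34 (company's 48 disregarded) < 51 [not met]
  Not every element is met, so the union fails to carry Stage II.2.
The analysis ends at Stage II.2; the company prevails on this issue.
— Issue III —
At Stage III.1 the union must meet the balance of probabilities (weight is at least 51): on (h) the weight is 51 (the company's 33 is given no effect), which does reach 51, so (h) meets the standard.
  Stage III.1 is satisfied; the onus moves to the company.
At Stage III.2 the company must meet any credible evidence (weight is at least 19): on (i) the weight is 27 (the union's 40 is given no effect), ≥ 19, so (i) meets the standard; on (j) the weight is 16 (the union's 52 is given no effect), which does not reach 19, so (j) does not meet the standard.
  Not every element is met, so the company fails to carry Stage III.2.
The analysis ends at Stage III.2; the union prevails on this issue.
Per-issue: Issue I → union; Issue II → company; Issue III → union. The union must prevail on every issue; overall, the company prevails.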